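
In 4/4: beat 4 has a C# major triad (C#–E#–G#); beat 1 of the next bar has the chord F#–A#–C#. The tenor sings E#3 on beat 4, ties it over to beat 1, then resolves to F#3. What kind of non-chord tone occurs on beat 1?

The harmony at that moment is F# major triad (F#, A#, C#); E#3 is not a chord tone.
It is held over (the same pitch as the preceding E#3) and left by step up to F#3.
Held over from the previous chord and resolving up by step — a retardation.

Retardation.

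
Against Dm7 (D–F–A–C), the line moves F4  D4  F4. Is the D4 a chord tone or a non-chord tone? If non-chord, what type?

Chord tone (the root of D minor seventh chord).

D minor seventh chord contains D, F, A, C; D is the root, so it is a chord tone.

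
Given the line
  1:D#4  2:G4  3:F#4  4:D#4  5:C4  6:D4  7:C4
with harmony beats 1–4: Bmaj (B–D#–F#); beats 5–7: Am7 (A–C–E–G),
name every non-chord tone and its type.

G4 (beat 2) — appoggiatura; D4 (beat 6) — neighbor tone.

The harmony at that moment is B major triad (B, D#, F#); G4 is not a chord tone.
It is approached by leap up from D#4 and left by step down to F#4.
Leap in, step out — an appoggiatura.
The harmony at that moment is A minor seventh chord (A, C, E, G); D4 is not a chord tone.
It is approached by step up from C4 and left by step down to C4.
Step away and step back to the same note — a neighbor tone (upper neighbor).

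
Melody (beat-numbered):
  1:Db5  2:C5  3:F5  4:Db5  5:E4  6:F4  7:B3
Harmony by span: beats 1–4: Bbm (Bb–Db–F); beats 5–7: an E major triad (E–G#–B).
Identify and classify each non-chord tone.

The harmony at that moment is Bb minor triad (Bb, Db, F); C5 is not a chord tone.
It is approached by step down from Db5 and left by leap up to F5.
Step in, leap out — an escape tone.
The harmony at that moment is E major triad (E, G#, B); F4 is not a chord tone.
It is approached by step up from E4 and left by leap down to B3.
Step in, leap out — an escape tone.

C5 (beat 2) — escape tone; F4 (beat 6) — escape tone.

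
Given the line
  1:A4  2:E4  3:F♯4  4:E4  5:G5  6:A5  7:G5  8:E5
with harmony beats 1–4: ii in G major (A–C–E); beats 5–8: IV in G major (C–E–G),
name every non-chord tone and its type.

F♯4 (beat 3) — neighbor tone; A5 (beat 6) — neighbor tone.

The harmony at that moment is A minor triad (A, C, E); F♯4 is not a chord tone.
It is approached by step up from E4 and left by step down to E4.
Step away and step back to the same note — a neighbor tone (upper neighbor).
The harmony at that moment is C major triad (C, E, G); A5 is not a chord tone.
It is approached by step up from G5 and left by step down to G5.
Step away and step back to the same note — a neighbor tone (upper neighbor).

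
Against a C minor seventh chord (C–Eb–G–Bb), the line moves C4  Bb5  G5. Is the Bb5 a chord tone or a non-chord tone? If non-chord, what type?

Chord tone (the seventh of C minor seventh chord).

C minor seventh chord contains C, Eb, G, Bb; Bb is the seventh, so it is a chord tone.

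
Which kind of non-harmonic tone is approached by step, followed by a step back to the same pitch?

Approach: by step. Departure: by step in the opposite direction, back to the starting pitch.
Stepwise on both sides but reversing to return to the same chord tone — a neighbor tone. (Had it continued onward in the same direction it would be a passing tone instead.)

Neighbor tone.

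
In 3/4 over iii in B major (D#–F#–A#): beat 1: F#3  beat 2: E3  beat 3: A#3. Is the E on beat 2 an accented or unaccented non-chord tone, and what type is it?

The harmony at that moment is D# minor triad (D#, F#, A#); E3 is not a chord tone.
It is approached by step down from F#3 and left by leap up to A#3.
Step in, leap out — an escape tone.
It falls on a weak beat, so it is unaccented.

Unaccented escape tone.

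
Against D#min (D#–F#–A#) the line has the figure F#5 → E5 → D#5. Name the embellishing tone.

The harmony at that moment is D# minor triad (D#, F#, A#); E5 is not a chord tone.
It is approached by step down from F#5 and left by step down to D#5.
Step in, step out in the same direction — a passing tone.

E5 is a passing tone.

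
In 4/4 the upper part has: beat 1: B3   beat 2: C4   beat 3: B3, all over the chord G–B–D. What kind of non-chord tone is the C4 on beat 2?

Upper neighbor tone.

The harmony at that moment is G major triad (G, B, D); C4 is not a chord tone.
It is approached by step up from B3 and left by step down to B3.
Step away and step back to the same note — a neighbor tone (upper neighbor).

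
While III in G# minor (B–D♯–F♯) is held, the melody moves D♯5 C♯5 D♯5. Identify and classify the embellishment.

The harmony at that moment is B major triad (B, D♯, F♯); C♯5 is not a chord tone.
It is approached by step down from D♯5 and left by step up to D♯5.
Step away and step back to the same note — a neighbor tone (lower neighbor).

C♯5 is a neighbor tone.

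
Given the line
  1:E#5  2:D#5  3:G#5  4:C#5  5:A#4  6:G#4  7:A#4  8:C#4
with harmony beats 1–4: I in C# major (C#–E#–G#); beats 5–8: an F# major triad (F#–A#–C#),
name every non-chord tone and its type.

D#5 (beat 2) — escape tone; G#4 (beat 6) — neighbor tone.

The harmony at that moment is C# major triad (C#, E#, G#); D#5 is not a chord tone.
It is approached by step down from E#5 and left by leap up to G#5.
Step in, leap out — an escape tone.
The harmony at that moment is F# major triad (F#, A#, C#); G#4 is not a chord tone.
It is approached by step down from A#4 and left by step up to A#4.
Step away and step back to the same note — a neighbor tone (lower neighbor).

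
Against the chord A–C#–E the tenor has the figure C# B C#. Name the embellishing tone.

B is a neighbor tone.

The harmony at that moment is A major triad (A, C#, E); B is not a chord tone.
It is approached by step down from C# and left by step up to C#.
Step away and step back to the same note — a neighbor tone (lower neighbor).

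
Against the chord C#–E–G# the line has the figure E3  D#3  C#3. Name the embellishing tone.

The harmony at that moment is C# minor triad (C#, E, G#); D#3 is not a chord tone.
It is approached by step down from E3 and left by step down to C#3.
Step in, step out in the same direction — a passing tone.

D#3 is a passing tone.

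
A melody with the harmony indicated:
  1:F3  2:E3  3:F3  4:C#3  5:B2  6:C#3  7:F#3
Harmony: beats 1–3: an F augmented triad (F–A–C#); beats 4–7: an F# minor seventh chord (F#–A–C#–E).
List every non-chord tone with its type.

E3 (beat 2) — neighbor tone; B2 (beat 5) — neighbor tone.

The harmony at that moment is F augmented triad (F, A, C#); E3 is not a chord tone.
It is approached by step down from F3 and left by step up to F3.
Step away and step back to the same note — a neighbor tone (lower neighbor).
The harmony at that moment is F# minor seventh chord (F#, A, C#, E); B2 is not a chord tone.
It is approached by step down from C#3 and left by step up to C#3.
Step away and step back to the same note — a neighbor tone (lower neighbor).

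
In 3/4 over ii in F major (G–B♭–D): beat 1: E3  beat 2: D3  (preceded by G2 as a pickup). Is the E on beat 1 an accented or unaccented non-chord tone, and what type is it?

The harmony at that moment is G minor triad (G, B♭, D); E3 is not a chord tone.
It is approached by leap up from G2 and left by step down to D3.
Leap in, step out — an appoggiatura.
It falls on the downbeat, so it is accented.

Accented appoggiatura.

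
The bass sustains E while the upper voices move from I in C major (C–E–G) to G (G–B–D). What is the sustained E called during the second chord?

The harmony at that moment is G major triad (G, B, D); E is not a chord tone.
It is held over (the same pitch as the preceding E) and then sustained as the same pitch into the next harmony.
Sustained through a change of harmony — a pedal tone.

Pedal tone (pedal point).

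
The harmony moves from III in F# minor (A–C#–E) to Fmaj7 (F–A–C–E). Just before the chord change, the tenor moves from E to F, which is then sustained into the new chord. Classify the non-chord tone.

F is an anticipation.

The harmony at that moment is A major triad (A, C#, E); F is not a chord tone.
It is approached by step up from E and then sustained as the same pitch into the next harmony.
Arriving early and becoming a chord tone when the harmony changes — an anticipation.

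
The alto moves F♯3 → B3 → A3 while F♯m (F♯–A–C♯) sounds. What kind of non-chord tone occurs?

B3 is an appoggiatura.

The harmony at that moment is F♯ minor triad (F♯, A, C♯); B3 is not a chord tone.
It is approached by leap up from F♯3 and left by step down to A3.
Leap in, step out — an appoggiatura.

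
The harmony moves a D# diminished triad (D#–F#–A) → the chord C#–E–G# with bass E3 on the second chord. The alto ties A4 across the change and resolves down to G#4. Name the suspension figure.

At the second chord the bass is E3. The suspended A4 lies a fourth above the bass; after resolving down by step to G#4, the interval above the bass becomes a third.
Suspension figures are named by those two intervals: 4–3.

4–3 suspension.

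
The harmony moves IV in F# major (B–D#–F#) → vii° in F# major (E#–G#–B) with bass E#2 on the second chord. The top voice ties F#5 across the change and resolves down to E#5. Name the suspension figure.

At the second chord the bass is E#2. The suspended F#5 lies a ninth above the bass; after resolving down by step to E#5, the interval above the bass becomes an octave.
Suspension figures are named by those two intervals: 9–8.

9–8 suspension.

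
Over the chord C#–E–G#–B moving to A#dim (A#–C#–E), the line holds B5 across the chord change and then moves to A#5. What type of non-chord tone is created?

B5 is a suspension.

The harmony at that moment is A# diminished triad (A#, C#, E); B5 is not a chord tone.
It is held over (the same pitch as the preceding B5) and left by step down to A#5.
Held over from the previous chord and resolving down by step — a suspension.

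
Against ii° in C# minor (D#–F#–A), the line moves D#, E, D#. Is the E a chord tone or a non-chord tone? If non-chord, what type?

The harmony at that moment is D# diminished triad (D#, F#, A); E is not a chord tone.
It is approached by step up from D# and left by step down to D#.
Step away and step back to the same note — a neighbor tone (upper neighbor).

Non-chord tone — a neighbor tone.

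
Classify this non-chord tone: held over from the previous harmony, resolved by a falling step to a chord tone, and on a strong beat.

Suspension.

Approach: by preparation — the pitch is first a chord tone, then held (tied or repeated) while the harmony changes under it. Departure: down by step. Metric position: strong.
A prepared dissonance that resolves downward by step — a suspension. (The same figure resolving upward would be a retardation.)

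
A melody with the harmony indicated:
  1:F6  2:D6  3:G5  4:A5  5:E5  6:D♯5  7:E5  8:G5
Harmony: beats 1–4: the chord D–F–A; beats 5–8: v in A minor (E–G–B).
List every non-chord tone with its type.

The harmony at that moment is D minor triad (D, F, A); G5 is not a chord tone.
It is approached by leap down from D6 and left by step up to A5.
Leap in, step out — an appoggiatura.
The harmony at that moment is E minor triad (E, G, B); D♯5 is not a chord tone.
It is approached by step down from E5 and left by step up to E5.
Step away and step back to the same note — a neighbor tone (lower neighbor).

G5 (beat 3) — appoggiatura; D♯5 (beat 6) — neighbor tone.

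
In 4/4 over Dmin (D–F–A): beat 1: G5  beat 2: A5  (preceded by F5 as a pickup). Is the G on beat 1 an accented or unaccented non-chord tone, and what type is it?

Accented passing tone.

The harmony at that moment is D minor triad (D, F, A); G5 is not a chord tone.
It is approached by step up from F5 and left by step up to A5.
Step in, step out in the same direction — a passing tone.
It falls on the downbeat, so it is accented.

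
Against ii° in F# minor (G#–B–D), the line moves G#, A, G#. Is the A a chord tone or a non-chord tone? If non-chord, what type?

The harmony at that moment is G# diminished triad (G#, B, D); A is not a chord tone.
It is approached by step up from G# and left by step down to G#.
Step away and step back to the same note — a neighbor tone (upper neighbor).

Non-chord tone — a neighbor tone.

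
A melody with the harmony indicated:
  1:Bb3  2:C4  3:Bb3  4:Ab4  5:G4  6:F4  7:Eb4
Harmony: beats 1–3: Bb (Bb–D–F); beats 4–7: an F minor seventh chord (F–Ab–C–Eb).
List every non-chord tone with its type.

The harmony at that moment is Bb major triad (Bb, D, F); C4 is not a chord tone.
It is approached by step up from Bb3 and left by step down to Bb3.
Step away and step back to the same note — a neighbor tone (upper neighbor).
The harmony at that moment is F minor seventh chord (F, Ab, C, Eb); G4 is not a chord tone.
It is approached by step down from Ab4 and left by step down to F4.
Step in, step out in the same direction — a passing tone.

C4 (beat 2) — neighbor tone; G4 (beat 5) — passing tone.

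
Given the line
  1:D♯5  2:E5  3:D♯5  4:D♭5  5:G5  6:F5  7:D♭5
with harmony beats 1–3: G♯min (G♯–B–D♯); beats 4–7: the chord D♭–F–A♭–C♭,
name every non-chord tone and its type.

The harmony at that moment is G♯ minor triad (G♯, B, D♯); E5 is not a chord tone.
It is approached by step up from D♯5 and left by step down to D♯5.
Step away and step back to the same note — a neighbor tone (upper neighbor).
The harmony at that moment is D♭ dominant seventh chord (D♭, F, A♭, C♭); G5 is not a chord tone.
It is approached by leap up from D♭5 and left by step down to F5.
Leap in, step out — an appoggiatura.

E5 (beat 2) — neighbor tone; G5 (beat 5) — appoggiatura.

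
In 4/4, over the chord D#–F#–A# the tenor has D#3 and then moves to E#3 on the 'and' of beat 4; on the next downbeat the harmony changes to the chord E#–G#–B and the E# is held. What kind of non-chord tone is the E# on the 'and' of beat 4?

Anticipation.

The harmony at that moment is D# minor triad (D#, F#, A#); E#3 is not a chord tone.
It is approached by step up from D#3 and then sustained as the same pitch into the next harmony.
Arriving early and becoming a chord tone when the harmony changes — an anticipation.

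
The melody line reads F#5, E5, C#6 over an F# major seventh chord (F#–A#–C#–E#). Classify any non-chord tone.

The harmony at that moment is F# major seventh chord (F#, A#, C#, E#); E5 is not a chord tone.
It is approached by step down from F#5 and left by leap up to C#6.
Step in, leap out — an escape tone.

E5 is an escape tone.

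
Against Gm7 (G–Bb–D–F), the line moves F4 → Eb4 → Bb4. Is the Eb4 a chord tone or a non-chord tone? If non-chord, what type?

Non-chord tone — an escape tone.

The harmony at that moment is G minor seventh chord (G, Bb, D, F); Eb4 is not a chord tone.
It is approached by step down from F4 and left by leap up to Bb4.
Step in, leap out — an escape tone.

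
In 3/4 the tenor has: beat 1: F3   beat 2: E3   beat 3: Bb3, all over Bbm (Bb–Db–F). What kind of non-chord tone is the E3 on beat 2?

Escape tone.

The harmony at that moment is Bb minor triad (Bb, Db, F); E3 is not a chord tone.
It is approached by step down from F3 and left by leap up to Bb3.
Step in, leap out, on a weak beat — an escape tone.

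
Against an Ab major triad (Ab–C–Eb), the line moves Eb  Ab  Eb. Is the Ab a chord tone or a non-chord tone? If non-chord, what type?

Chord tone (the root of Ab major triad).

Ab major triad contains Ab, C, Eb; Ab is the root, so it is a chord tone.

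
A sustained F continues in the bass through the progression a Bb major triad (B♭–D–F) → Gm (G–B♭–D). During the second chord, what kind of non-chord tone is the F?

The harmony at that moment is G minor triad (G, B♭, D); F is not a chord tone.
It is held over (the same pitch as the preceding F) and then sustained as the same pitch into the next harmony.
Sustained through a change of harmony — a pedal tone.

Pedal tone (pedal point).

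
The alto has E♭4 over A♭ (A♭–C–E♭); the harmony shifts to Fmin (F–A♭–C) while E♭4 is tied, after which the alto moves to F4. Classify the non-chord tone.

The harmony at that moment is F minor triad (F, A♭, C); E♭4 is not a chord tone.
It is held over (the same pitch as the preceding E♭4) and left by step up to F4.
Held over from the previous chord and resolving up by step — a retardation.

E♭4 is a retardation.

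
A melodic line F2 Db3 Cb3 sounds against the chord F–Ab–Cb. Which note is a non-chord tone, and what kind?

Db3 is an appoggiatura.

The harmony at that moment is F diminished triad (F, Ab, Cb); Db3 is not a chord tone.
It is approached by leap up from F2 and left by step down to Cb3.
Leap in, step out — an appoggiatura.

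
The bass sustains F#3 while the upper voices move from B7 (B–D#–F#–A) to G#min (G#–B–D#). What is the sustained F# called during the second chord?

The harmony at that moment is G# minor triad (G#, B, D#); F#3 is not a chord tone.
It is held over (the same pitch as the preceding F#3) and then sustained as the same pitch into the next harmony.
Sustained through a change of harmony — a pedal tone.

Pedal tone (pedal point).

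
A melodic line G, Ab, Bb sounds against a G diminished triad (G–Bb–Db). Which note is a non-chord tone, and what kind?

The harmony at that moment is G diminished triad (G, Bb, Db); Ab is not a chord tone.
It is approached by step up from G and left by step up to Bb.
Step in, step out in the same direction — a passing tone.

Ab is a passing tone.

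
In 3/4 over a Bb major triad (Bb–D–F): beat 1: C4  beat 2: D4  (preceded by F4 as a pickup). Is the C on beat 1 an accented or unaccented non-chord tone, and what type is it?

The harmony at that moment is Bb major triad (Bb, D, F); C4 is not a chord tone.
It is approached by leap down from F4 and left by step up to D4.
Leap in, step out — an appoggiatura.
It falls on the downbeat, so it is accented.

Accented appoggiatura.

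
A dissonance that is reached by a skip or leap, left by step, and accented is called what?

Appoggiatura.

Approach: by leap. Departure: by step. Metric position: strong.
Leap in, step out, in a metrically strong position — an appoggiatura. (It is the mirror image of the escape tone, which steps in and leaps out from a weak position.)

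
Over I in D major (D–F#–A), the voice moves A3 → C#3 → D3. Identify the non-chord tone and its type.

The harmony at that moment is D major triad (D, F#, A); C#3 is not a chord tone.
It is approached by leap down from A3 and left by step up to D3.
Leap in, step out — an appoggiatura.

C#3 is an appoggiatura.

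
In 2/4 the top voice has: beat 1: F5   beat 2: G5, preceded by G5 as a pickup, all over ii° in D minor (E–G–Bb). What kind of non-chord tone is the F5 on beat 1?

Lower neighbor tone.

The harmony at that moment is E diminished triad (E, G, Bb); F5 is not a chord tone.
It is approached by step down from G5 and left by step up to G5.
Step away and step back to the same note — a neighbor tone (lower neighbor).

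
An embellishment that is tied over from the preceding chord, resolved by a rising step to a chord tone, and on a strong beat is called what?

Retardation.

Approach: by preparation — the pitch is first a chord tone, then held (tied or repeated) while the harmony changes under it. Departure: up by step. Metric position: strong.
A prepared dissonance that resolves upward by step — a retardation. (The same figure resolving downward would be a suspension.)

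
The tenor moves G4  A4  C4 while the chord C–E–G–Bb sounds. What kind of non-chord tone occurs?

A4 is an escape tone.

The harmony at that moment is C dominant seventh chord (C, E, G, Bb); A4 is not a chord tone.
It is approached by step up from G4 and left by leap down to C4.
Step in, leap out — an escape tone.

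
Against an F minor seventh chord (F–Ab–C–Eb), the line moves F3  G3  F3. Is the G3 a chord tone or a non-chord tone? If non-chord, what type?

Non-chord tone — a neighbor tone.

The harmony at that moment is F minor seventh chord (F, Ab, C, Eb); G3 is not a chord tone.
It is approached by step up from F3 and left by step down to F3.
Step away and step back to the same note — a neighbor tone (upper neighbor).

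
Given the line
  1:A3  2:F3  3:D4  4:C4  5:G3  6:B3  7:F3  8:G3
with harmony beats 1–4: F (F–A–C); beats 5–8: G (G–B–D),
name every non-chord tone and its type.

D4 (beat 3) — appoggiatura; F3 (beat 7) — appoggiatura.

The harmony at that moment is F major triad (F, A, C); D4 is not a chord tone.
It is approached by leap up from F3 and left by step down to C4.
Leap in, step out — an appoggiatura.
The harmony at that moment is G major triad (G, B, D); F3 is not a chord tone.
It is approached by leap down from B3 and left by step up to G3.
Leap in, step out — an appoggiatura.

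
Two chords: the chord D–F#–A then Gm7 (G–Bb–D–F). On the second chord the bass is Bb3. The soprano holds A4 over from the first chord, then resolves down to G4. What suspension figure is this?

At the second chord the bass is Bb3. The suspended A4 lies a seventh above the bass; after resolving down by step to G4, the interval above the bass becomes a sixth.
Suspension figures are named by those two intervals: 7–6.

7–6 suspension.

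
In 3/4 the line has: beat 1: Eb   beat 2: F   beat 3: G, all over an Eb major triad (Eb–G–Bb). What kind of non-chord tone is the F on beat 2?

Passing tone.

The harmony at that moment is Eb major triad (Eb, G, Bb); F is not a chord tone.
It is approached by step up from Eb and left by step up to G.
Step in, step out in the same direction — a passing tone.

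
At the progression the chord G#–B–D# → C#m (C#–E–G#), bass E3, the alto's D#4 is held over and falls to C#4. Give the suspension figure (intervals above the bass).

At the second chord the bass is E3. The suspended D#4 lies a seventh above the bass; after resolving down by step to C#4, the interval above the bass becomes a sixth.
Suspension figures are named by those two intervals: 7–6.

7–6 suspension.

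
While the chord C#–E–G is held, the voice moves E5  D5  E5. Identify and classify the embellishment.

D5 is a neighbor tone.

The harmony at that moment is C# diminished triad (C#, E, G); D5 is not a chord tone.
It is approached by step down from E5 and left by step up to E5.
Step away and step back to the same note — a neighbor tone (lower neighbor).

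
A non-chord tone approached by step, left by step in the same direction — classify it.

Approach: by step. Departure: by step, continuing in the same direction.
Stepwise on both sides with no change of direction means the note fills in the space between two different chord tones — a passing tone. (Had it turned back to its starting note it would be a neighbor tone instead.)

Passing tone.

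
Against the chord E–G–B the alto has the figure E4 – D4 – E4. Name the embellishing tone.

D4 is a neighbor tone.

The harmony at that moment is E minor triad (E, G, B); D4 is not a chord tone.
It is approached by step down from E4 and left by step up to E4.
Step away and step back to the same note — a neighbor tone (lower neighbor).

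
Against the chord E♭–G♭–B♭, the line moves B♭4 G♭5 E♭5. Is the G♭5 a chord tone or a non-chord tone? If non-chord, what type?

Eb minor triad contains E♭, G♭, B♭; G♭ is the third, so it is a chord tone.

Chord tone (the third of Eb minor triad).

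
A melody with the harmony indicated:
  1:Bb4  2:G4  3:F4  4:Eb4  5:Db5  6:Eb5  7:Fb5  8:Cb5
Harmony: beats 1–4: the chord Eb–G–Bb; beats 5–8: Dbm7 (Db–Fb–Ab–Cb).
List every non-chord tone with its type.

F4 (beat 3) — passing tone; Eb5 (beat 6) — passing tone.

The harmony at that moment is Eb major triad (Eb, G, Bb); F4 is not a chord tone.
It is approached by step down from G4 and left by step down to Eb4.
Step in, step out in the same direction — a passing tone.
The harmony at that moment is Db minor seventh chord (Db, Fb, Ab, Cb); Eb5 is not a chord tone.
It is approached by step up from Db5 and left by step up to Fb5.
Step in, step out in the same direction — a passing tone.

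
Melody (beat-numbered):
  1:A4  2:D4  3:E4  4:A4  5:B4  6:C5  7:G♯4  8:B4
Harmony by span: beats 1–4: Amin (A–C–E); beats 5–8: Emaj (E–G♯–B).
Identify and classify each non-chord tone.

The harmony at that moment is A minor triad (A, C, E); D4 is not a chord tone.
It is approached by leap down from A4 and left by step up to E4.
Leap in, step out — an appoggiatura.
The harmony at that moment is E major triad (E, G♯, B); C5 is not a chord tone.
It is approached by step up from B4 and left by leap down to G♯4.
Step in, leap out — an escape tone.

D4 (beat 2) — appoggiatura; C5 (beat 6) — escape tone.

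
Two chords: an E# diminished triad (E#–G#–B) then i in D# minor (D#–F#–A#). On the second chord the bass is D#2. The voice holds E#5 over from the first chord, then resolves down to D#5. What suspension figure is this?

At the second chord the bass is D#2. The suspended E#5 lies a ninth above the bass; after resolving down by step to D#5, the interval above the bass becomes an octave.
Suspension figures are named by those two intervals: 9–8.

9–8 suspension.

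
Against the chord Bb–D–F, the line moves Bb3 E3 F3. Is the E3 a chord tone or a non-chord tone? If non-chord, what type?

Non-chord tone — an appoggiatura.

The harmony at that moment is Bb major triad (Bb, D, F); E3 is not a chord tone.
It is approached by leap down from Bb3 and left by step up to F3.
Leap in, step out — an appoggiatura.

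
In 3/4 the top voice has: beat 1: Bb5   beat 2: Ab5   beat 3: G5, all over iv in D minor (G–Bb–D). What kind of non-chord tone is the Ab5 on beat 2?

The harmony at that moment is G minor triad (G, Bb, D); Ab5 is not a chord tone.
It is approached by step down from Bb5 and left by step down to G5.
Step in, step out in the same direction — a passing tone.

Passing tone.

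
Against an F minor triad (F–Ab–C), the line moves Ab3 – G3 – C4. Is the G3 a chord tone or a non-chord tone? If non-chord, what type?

Non-chord tone — an escape tone.

The harmony at that moment is F minor triad (F, Ab, C); G3 is not a chord tone.
It is approached by step down from Ab3 and left by leap up to C4.
Step in, leap out — an escape tone.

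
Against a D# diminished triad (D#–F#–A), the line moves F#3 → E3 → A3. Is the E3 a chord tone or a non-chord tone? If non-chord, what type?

The harmony at that moment is D# diminished triad (D#, F#, A); E3 is not a chord tone.
It is approached by step down from F#3 and left by leap up to A3.
Step in, leap out — an escape tone.

Non-chord tone — an escape tone.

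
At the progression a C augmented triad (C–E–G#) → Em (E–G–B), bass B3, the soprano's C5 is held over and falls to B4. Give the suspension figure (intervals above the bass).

At the second chord the bass is B3. The suspended C5 lies a ninth above the bass; after resolving down by step to B4, the interval above the bass becomes an octave.
Suspension figures are named by those two intervals: 9–8.

9–8 suspension.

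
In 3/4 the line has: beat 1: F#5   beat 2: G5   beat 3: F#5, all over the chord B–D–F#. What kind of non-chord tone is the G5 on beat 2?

Upper neighbor tone.

The harmony at that moment is B minor triad (B, D, F#); G5 is not a chord tone.
It is approached by step up from F#5 and left by step down to F#5.
Step away and step back to the same note — a neighbor tone (upper neighbor).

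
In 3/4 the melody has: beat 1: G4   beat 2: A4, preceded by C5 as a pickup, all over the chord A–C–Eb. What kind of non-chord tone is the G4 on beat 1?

The harmony at that moment is A diminished triad (A, C, Eb); G4 is not a chord tone.
It is approached by leap down from C5 and left by step up to A4.
Leap in, step out, metrically accented — an appoggiatura.

Appoggiatura.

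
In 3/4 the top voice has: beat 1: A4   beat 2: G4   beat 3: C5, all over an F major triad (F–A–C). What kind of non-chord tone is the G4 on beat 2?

Escape tone.

The harmony at that moment is F major triad (F, A, C); G4 is not a chord tone.
It is approached by step down from A4 and left by leap up to C5.
Step in, leap out, on a weak beat — an escape tone.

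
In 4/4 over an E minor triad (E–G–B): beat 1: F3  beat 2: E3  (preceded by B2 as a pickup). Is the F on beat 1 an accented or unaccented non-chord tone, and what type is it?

The harmony at that moment is E minor triad (E, G, B); F3 is not a chord tone.
It is approached by leap up from B2 and left by step down to E3.
Leap in, step out — an appoggiatura.
It falls on the downbeat, so it is accented.

Accented appoggiatura.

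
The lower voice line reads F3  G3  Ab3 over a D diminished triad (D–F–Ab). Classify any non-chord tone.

G3 is a passing tone.

The harmony at that moment is D diminished triad (D, F, Ab); G3 is not a chord tone.
It is approached by step up from F3 and left by step up to Ab3.
Step in, step out in the same direction — a passing tone.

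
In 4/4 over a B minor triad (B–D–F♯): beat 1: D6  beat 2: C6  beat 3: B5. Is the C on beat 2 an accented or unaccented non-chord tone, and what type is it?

Unaccented passing tone.

The harmony at that moment is B minor triad (B, D, F♯); C6 is not a chord tone.
It is approached by step down from D6 and left by step down to B5.
Step in, step out in the same direction — a passing tone.
It falls on a weak beat, so it is unaccented.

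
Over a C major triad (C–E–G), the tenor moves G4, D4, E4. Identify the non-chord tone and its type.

The harmony at that moment is C major triad (C, E, G); D4 is not a chord tone.
It is approached by leap down from G4 and left by step up to E4.
Leap in, step out — an appoggiatura.

D4 is an appoggiatura.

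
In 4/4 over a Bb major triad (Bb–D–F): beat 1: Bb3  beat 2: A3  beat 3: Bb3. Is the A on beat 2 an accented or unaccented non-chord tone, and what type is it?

The harmony at that moment is Bb major triad (Bb, D, F); A3 is not a chord tone.
It is approached by step down from Bb3 and left by step up to Bb3.
Step away and step back to the same note — a neighbor tone (lower neighbor).
It falls on a weak beat, so it is unaccented.

Unaccented neighbor tone.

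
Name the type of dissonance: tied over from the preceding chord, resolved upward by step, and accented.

Approach: by preparation — the pitch is first a chord tone, then held (tied or repeated) while the harmony changes under it. Departure: up by step. Metric position: strong.
A prepared dissonance that resolves upward by step — a retardation. (The same figure resolving downward would be a suspension.)

Retardation.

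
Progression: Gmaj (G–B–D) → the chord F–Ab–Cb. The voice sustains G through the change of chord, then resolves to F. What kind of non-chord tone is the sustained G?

The harmony at that moment is F diminished triad (F, Ab, Cb); G is not a chord tone.
It is held over (the same pitch as the preceding G) and left by step down to F.
Held over from the previous chord and resolving down by step — a suspension.

G is a suspension.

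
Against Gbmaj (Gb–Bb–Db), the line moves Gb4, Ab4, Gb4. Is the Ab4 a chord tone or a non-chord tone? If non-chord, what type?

The harmony at that moment is Gb major triad (Gb, Bb, Db); Ab4 is not a chord tone.
It is approached by step up from Gb4 and left by step down to Gb4.
Step away and step back to the same note — a neighbor tone (upper neighbor).

Non-chord tone — a neighbor tone.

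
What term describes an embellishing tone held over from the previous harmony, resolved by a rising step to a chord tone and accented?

Retardation.

Approach: by preparation — the pitch is first a chord tone, then held (tied or repeated) while the harmony changes under it. Departure: up by step. Metric position: strong.
A prepared dissonance that resolves upward by step — a retardation. (The same figure resolving downward would be a suspension.)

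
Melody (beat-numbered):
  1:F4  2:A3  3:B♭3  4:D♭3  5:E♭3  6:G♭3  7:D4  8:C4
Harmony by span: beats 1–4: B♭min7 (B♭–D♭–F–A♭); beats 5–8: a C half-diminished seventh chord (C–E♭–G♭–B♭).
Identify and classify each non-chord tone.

The harmony at that moment is B♭ minor seventh chord (B♭, D♭, F, A♭); A3 is not a chord tone.
It is approached by leap down from F4 and left by step up to B♭3.
Leap in, step out — an appoggiatura.
The harmony at that moment is C half-diminished seventh chord (C, E♭, G♭, B♭); D4 is not a chord tone.
It is approached by leap up from G♭3 and left by step down to C4.
Leap in, step out — an appoggiatura.

A3 (beat 2) — appoggiatura; D4 (beat 7) — appoggiatura.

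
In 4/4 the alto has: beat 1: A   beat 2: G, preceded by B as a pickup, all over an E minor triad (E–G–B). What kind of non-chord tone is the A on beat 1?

Passing tone.

The harmony at that moment is E minor triad (E, G, B); A is not a chord tone.
It is approached by step down from B and left by step down to G.
Step in, step out in the same direction — a passing tone.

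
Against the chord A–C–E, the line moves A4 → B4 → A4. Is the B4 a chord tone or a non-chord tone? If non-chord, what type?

Non-chord tone — a neighbor tone.

The harmony at that moment is A minor triad (A, C, E); B4 is not a chord tone.
It is approached by step up from A4 and left by step down to A4.
Step away and step back to the same note — a neighbor tone (upper neighbor).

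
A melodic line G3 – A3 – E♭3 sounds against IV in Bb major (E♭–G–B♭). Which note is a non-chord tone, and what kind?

A3 is an escape tone.

The harmony at that moment is E♭ major triad (E♭, G, B♭); A3 is not a chord tone.
It is approached by step up from G3 and left by leap down to E♭3.
Step in, leap out — an escape tone.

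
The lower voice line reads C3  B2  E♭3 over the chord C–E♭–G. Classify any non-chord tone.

The harmony at that moment is C minor triad (C, E♭, G); B2 is not a chord tone.
It is approached by step down from C3 and left by leap up to E♭3.
Step in, leap out — an escape tone.

B2 is an escape tone.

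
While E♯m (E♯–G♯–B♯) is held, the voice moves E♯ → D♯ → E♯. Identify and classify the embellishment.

The harmony at that moment is E♯ minor triad (E♯, G♯, B♯); D♯ is not a chord tone.
It is approached by step down from E♯ and left by step up to E♯.
Step away and step back to the same note — a neighbor tone (lower neighbor).

D♯ is a neighbor tone.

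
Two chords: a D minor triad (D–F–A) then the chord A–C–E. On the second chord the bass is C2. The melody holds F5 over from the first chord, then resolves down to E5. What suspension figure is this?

At the second chord the bass is C2. The suspended F5 lies a fourth above the bass; after resolving down by step to E5, the interval above the bass becomes a third.
Suspension figures are named by those two intervals: 4–3.

4–3 suspension.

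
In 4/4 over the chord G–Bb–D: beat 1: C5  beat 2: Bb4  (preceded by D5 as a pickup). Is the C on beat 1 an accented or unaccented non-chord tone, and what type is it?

The harmony at that moment is G minor triad (G, Bb, D); C5 is not a chord tone.
It is approached by step down from D5 and left by step down to Bb4.
Step in, step out in the same direction — a passing tone.
It falls on the downbeat, so it is accented.

Accented passing tone.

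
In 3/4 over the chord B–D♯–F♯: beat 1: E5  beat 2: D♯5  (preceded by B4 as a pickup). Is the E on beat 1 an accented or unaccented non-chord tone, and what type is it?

Accented appoggiatura.

The harmony at that moment is B major triad (B, D♯, F♯); E5 is not a chord tone.
It is approached by leap up from B4 and left by step down to D♯5.
Leap in, step out — an appoggiatura.
It falls on the downbeat, so it is accented.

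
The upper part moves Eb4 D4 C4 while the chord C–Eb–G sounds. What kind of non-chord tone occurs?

D4 is a passing tone.

The harmony at that moment is C minor triad (C, Eb, G); D4 is not a chord tone.
It is approached by step down from Eb4 and left by step down to C4.
Step in, step out in the same direction — a passing tone.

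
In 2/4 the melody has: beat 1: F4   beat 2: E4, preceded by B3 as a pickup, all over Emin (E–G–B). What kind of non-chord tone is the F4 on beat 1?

Appoggiatura.

The harmony at that moment is E minor triad (E, G, B); F4 is not a chord tone.
It is approached by leap up from B3 and left by step down to E4.
Leap in, step out, metrically accented — an appoggiatura.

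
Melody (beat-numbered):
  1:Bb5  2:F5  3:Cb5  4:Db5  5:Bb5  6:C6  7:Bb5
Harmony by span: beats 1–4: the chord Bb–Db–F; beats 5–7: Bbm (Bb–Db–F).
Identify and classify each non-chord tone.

The harmony at that moment is Bb minor triad (Bb, Db, F); Cb5 is not a chord tone.
It is approached by leap down from F5 and left by step up to Db5.
Leap in, step out — an appoggiatura.
The harmony at that moment is Bb minor triad (Bb, Db, F); C6 is not a chord tone.
It is approached by step up from Bb5 and left by step down to Bb5.
Step away and step back to the same note — a neighbor tone (upper neighbor).

Cb5 (beat 3) — appoggiatura; C6 (beat 6) — neighbor tone.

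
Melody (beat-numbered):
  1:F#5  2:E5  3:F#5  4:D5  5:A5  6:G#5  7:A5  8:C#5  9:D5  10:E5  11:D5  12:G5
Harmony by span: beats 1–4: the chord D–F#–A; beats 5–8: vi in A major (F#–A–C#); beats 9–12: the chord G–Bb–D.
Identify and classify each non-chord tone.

E5 (beat 2) — neighbor tone; G#5 (beat 6) — neighbor tone; E5 (beat 10) — neighbor tone.

The harmony at that moment is D major triad (D, F#, A); E5 is not a chord tone.
It is approached by step down from F#5 and left by step up to F#5.
Step away and step back to the same note — a neighbor tone (lower neighbor).
The harmony at that moment is F# minor triad (F#, A, C#); G#5 is not a chord tone.
It is approached by step down from A5 and left by step up to A5.
Step away and step back to the same note — a neighbor tone (lower neighbor).
The harmony at that moment is G minor triad (G, Bb, D); E5 is not a chord tone.
It is approached by step up from D5 and left by step down to D5.
Step away and step back to the same note — a neighbor tone (upper neighbor).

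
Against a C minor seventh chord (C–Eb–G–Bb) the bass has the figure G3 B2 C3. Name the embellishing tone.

B2 is an appoggiatura.

The harmony at that moment is C minor seventh chord (C, Eb, G, Bb); B2 is not a chord tone.
It is approached by leap down from G3 and left by step up to C3.
Leap in, step out — an appoggiatura.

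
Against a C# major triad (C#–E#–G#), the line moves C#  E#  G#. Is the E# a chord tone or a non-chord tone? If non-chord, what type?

C# major triad contains C#, E#, G#; E# is the third, so it is a chord tone.

Chord tone (the third of C# major triad).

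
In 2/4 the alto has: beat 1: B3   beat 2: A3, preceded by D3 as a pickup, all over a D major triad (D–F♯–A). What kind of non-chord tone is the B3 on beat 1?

The harmony at that moment is D major triad (D, F♯, A); B3 is not a chord tone.
It is approached by leap up from D3 and left by step down to A3.
Leap in, step out, metrically accented — an appoggiatura.

Appoggiatura.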